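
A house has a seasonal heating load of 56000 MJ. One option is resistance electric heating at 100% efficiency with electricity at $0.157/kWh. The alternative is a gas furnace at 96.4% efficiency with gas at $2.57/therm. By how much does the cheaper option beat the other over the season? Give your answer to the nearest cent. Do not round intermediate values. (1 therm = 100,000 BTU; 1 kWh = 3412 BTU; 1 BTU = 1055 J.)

$1027.34

Heat load = 56000 MJ = 56,000,000,000 J / 1055 = 53,080,569 BTU
Gas: input = 53,080,569 / 0.964 = 55,062,831 BTU = 550.6 therm → 550.6 × $2.57 = $1,415.11
Electric: 53,080,569 BTU / 3412 = 15,560 kWh → × $0.157 = $2,442.45
Difference = |$1,415.11 − $2,442.45| = $1,027.34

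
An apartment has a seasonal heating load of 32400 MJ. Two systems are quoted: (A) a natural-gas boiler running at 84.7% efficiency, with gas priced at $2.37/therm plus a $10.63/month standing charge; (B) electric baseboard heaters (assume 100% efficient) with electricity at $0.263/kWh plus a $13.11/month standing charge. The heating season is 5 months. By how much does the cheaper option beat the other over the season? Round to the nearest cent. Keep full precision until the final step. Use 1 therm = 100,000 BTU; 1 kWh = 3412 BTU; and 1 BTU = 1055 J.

$1520.30

Heat load = 32400 MJ = 32,400,000,000 J / 1055 = 30,710,900 BTU
Gas: input = 30,710,900 / 0.847 = 36,258,442 BTU = 362.6 therm → 362.6 × $2.37 = $859.33; + 5 × $10.63 standing = $912.48
Electric: 30,710,900 BTU / 3412 = 9,001 kWh → × $0.263 = $2,367.22; + 5 × $13.11 standing = $2,432.77
Difference = |$912.48 − $2,432.77| = $1,520.30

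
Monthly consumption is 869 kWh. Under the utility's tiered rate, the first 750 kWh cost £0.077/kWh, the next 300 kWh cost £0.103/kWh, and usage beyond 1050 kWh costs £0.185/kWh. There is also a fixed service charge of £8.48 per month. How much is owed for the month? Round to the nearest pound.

First 750 kWh × £0.077 = £57.75
Next 119 kWh × £0.103 = £12.26
Remaining tier: 0 kWh (not reached)
Energy charge = £70.01; + service £8.48 = £78.49 ≈ £78

£78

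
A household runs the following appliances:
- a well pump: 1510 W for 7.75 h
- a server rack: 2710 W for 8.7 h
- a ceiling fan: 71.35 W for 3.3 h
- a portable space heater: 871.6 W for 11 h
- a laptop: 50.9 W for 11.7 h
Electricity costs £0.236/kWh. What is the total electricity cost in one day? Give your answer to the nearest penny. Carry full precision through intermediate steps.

£10.78

well pump: 1510 W × 7.75 h = 11,702 Wh = 11.7 kWh
server rack: 2710 W × 8.7 h = 23,577 Wh = 23.58 kWh
ceiling fan: 71.35 W × 3.3 h = 235 Wh = 0.2355 kWh
portable space heater: 871.6 W × 11 h = 9,588 Wh = 9.588 kWh
laptop: 50.9 W × 11.7 h = 596 Wh = 0.5955 kWh
Total energy = 11.7 + 23.58 + 0.2355 + 9.588 + 0.5955 = 45.7 kWh
Cost = 45.7 kWh × £0.236 = £10.78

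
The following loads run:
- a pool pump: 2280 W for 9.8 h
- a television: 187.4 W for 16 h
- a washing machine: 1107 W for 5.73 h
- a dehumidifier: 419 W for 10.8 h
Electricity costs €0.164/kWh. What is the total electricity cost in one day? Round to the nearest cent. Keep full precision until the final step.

pool pump: 2280 W × 9.8 h = 22,344 Wh = 22.34 kWh
television: 187.4 W × 16 h = 2,998 Wh = 2.998 kWh
washing machine: 1107 W × 5.73 h = 6,343 Wh = 6.343 kWh
dehumidifier: 419 W × 10.8 h = 4,525 Wh = 4.525 kWh
Total energy = 22.34 + 2.998 + 6.343 + 4.525 = 36.21 kWh
Cost = 36.21 kWh × €0.164 = €5.94

€5.94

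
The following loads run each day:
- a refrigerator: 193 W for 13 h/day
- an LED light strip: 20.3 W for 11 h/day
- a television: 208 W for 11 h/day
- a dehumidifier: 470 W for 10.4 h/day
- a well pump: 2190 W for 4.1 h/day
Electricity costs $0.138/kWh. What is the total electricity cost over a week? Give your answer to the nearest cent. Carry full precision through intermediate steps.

$18.25

refrigerator: 193 W × 13 h × 7 d = 17,563 Wh = 17.56 kWh
LED light strip: 20.3 W × 11 h × 7 d = 1,563 Wh = 1.563 kWh
television: 208 W × 11 h × 7 d = 16,016 Wh = 16.02 kWh
dehumidifier: 470 W × 10.4 h × 7 d = 34,216 Wh = 34.22 kWh
well pump: 2190 W × 4.1 h × 7 d = 62,853 Wh = 62.85 kWh
Total energy = 17.56 + 1.563 + 16.02 + 34.22 + 62.85 = 132.2 kWh
Cost = 132.2 kWh × $0.138 = $18.25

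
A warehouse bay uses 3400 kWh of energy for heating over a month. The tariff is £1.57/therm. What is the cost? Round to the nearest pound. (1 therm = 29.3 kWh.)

£182

3400 kWh × (0.03413 therm/kWh) = 116 therm
Cost = 116 therm × £1.57/therm = £182.18 ≈ £182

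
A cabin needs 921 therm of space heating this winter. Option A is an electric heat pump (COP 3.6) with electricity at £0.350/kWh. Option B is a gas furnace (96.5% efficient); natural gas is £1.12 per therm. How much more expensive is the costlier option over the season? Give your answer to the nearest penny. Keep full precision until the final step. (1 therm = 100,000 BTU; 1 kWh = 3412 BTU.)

£1555.38

Heat load = 921 therm × 100,000 = 92,100,000 BTU
Gas: input = 92,100,000 / 0.965 = 95,440,415 BTU = 954.4 therm → 954.4 × £1.12 = £1,068.93
Heat pump: 92,100,000 BTU / 3412 = 26,990 kWh heat; / 3.6 = 7,498 kWh in → × £0.350 = £2,624.32
Difference = |£1,068.93 − £2,624.32| = £1,555.38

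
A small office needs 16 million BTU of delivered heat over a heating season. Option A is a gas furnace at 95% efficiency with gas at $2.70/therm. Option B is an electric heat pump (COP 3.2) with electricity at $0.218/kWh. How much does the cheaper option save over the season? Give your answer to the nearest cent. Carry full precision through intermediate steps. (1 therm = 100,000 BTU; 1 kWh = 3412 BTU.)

$135.28

Heat load = 16 × 10⁶ BTU = 16,000,000 BTU
Gas: input = 16,000,000 / 0.95 = 16,842,105 BTU = 168.4 therm → 168.4 × $2.70 = $454.74
Heat pump: 16,000,000 BTU / 3412 = 4,689 kWh heat; / 3.2 = 1,465 kWh in → × $0.218 = $319.46
Difference = |$454.74 − $319.46| = $135.28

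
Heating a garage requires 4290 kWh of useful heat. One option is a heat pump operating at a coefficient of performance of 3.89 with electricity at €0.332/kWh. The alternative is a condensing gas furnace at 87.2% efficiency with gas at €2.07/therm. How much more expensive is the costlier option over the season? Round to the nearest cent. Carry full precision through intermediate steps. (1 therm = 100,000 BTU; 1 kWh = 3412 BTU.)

€18.67

Heat load = 4290 kWh × 3412 = 14,637,480 BTU
Gas: input = 14,637,480 / 0.872 = 16,786,101 BTU = 167.9 therm → 167.9 × €2.07 = €347.47
Heat pump: 14,637,480 BTU / 3412 = 4,290 kWh heat; / 3.89 = 1,103 kWh in → × €0.332 = €366.14
Difference = |€347.47 − €366.14| = €18.67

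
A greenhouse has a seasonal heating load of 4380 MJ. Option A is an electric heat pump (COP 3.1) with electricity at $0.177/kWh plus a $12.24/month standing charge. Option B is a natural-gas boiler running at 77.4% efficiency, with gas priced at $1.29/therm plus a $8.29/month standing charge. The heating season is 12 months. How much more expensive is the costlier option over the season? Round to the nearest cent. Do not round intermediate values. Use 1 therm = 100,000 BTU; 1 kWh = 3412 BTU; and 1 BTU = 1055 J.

$47.68

Heat load = 4380 MJ = 4,380,000,000 J / 1055 = 4,151,659 BTU
Gas: input = 4,151,659 / 0.774 = 5,363,900 BTU = 53.64 therm → 53.64 × $1.29 = $69.19; + 12 × $8.29 standing = $168.67
Heat pump: 4,151,659 BTU / 3412 = 1,217 kWh heat; / 3.1 = 392.5 kWh in → × $0.177 = $69.47; + 12 × $12.24 standing = $216.35
Difference = |$168.67 − $216.35| = $47.68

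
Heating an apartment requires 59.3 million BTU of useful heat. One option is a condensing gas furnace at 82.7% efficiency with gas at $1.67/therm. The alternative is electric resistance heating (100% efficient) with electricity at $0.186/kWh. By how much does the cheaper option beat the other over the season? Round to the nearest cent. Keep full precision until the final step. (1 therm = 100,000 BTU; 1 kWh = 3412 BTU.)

Heat load = 59.3 × 10⁶ BTU = 59,300,000 BTU
Gas: input = 59,300,000 / 0.827 = 71,704,958 BTU = 717 therm → 717 × $1.67 = $1,197.47
Electric: 59,300,000 BTU / 3412 = 17,380 kWh → × $0.186 = $3,232.65
Difference = |$1,197.47 − $3,232.65| = $2,035.18

$2035.18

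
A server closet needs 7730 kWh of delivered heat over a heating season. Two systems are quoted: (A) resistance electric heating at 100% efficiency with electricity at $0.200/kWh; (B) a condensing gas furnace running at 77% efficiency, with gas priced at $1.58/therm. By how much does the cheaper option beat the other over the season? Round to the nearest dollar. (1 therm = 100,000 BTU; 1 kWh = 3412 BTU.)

$1005

Heat load = 7730 kWh × 3412 = 26,374,760 BTU
Gas: input = 26,374,760 / 0.77 = 34,252,935 BTU = 342.5 therm → 342.5 × $1.58 = $541.20
Electric: 26,374,760 BTU / 3412 = 7,730 kWh → × $0.200 = $1,546.00
Difference = |$541.20 − $1,546.00| = $1,004.80 ≈ $1005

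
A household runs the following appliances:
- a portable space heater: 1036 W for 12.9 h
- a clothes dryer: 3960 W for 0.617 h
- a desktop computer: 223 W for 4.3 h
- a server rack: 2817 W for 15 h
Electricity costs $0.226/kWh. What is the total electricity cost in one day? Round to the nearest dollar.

$13

portable space heater: 1036 W × 12.9 h = 13,364 Wh = 13.36 kWh
clothes dryer: 3960 W × 0.617 h = 2,443 Wh = 2.443 kWh
desktop computer: 223 W × 4.3 h = 959 Wh = 0.9589 kWh
server rack: 2817 W × 15 h = 42,255 Wh = 42.26 kWh
Total energy = 13.36 + 2.443 + 0.9589 + 42.26 = 59.02 kWh
Cost = 59.02 kWh × $0.226 = $13.34 ≈ $13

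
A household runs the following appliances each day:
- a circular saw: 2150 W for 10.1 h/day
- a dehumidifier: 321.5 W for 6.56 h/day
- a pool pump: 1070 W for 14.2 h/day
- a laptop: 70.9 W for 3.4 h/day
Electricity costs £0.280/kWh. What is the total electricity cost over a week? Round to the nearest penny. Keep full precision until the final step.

circular saw: 2150 W × 10.1 h × 7 d = 152,005 Wh = 152 kWh
dehumidifier: 321.5 W × 6.56 h × 7 d = 14,763 Wh = 14.76 kWh
pool pump: 1070 W × 14.2 h × 7 d = 106,358 Wh = 106.4 kWh
laptop: 70.9 W × 3.4 h × 7 d = 1,687 Wh = 1.687 kWh
Total energy = 152 + 14.76 + 106.4 + 1.687 = 274.8 kWh
Cost = 274.8 kWh × £0.280 = £76.95

£76.95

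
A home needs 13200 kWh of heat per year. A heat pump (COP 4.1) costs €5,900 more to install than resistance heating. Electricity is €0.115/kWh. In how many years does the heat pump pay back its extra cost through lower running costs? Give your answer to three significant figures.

Resistance: 13200 kWh × €0.115 = €1,518.00/yr
Heat pump: 13200 / 4.1 = 3220 kWh in → × €0.115 = €370.24/yr
Annual savings = €1,147.76
Payback = €5,900 / €1,147.76 = 5.14 years

5.14 years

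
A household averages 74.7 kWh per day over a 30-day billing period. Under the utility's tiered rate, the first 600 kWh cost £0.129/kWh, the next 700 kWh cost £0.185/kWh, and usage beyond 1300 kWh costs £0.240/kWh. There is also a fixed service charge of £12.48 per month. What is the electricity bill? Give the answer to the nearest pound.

£445

Usage = 74.7 kWh/day × 30 days = 2241 kWh
First 600 kWh × £0.129 = £77.40
Next 700 kWh × £0.185 = £129.50
Remaining 941 kWh × £0.240 = £225.84
Energy charge = £432.74; + service £12.48 = £445.22 ≈ £445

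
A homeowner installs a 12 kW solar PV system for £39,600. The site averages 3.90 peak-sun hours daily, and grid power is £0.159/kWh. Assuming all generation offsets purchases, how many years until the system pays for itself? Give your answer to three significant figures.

14.6 years

Daily generation = 12 kW × 3.90 h = 46.8 kWh
Annual generation = 46.8 × 365 = 17082 kWh
Annual savings = 17082 × £0.159 = £2,716.04
Payback = £39,600 / £2,716.04 = 14.6 years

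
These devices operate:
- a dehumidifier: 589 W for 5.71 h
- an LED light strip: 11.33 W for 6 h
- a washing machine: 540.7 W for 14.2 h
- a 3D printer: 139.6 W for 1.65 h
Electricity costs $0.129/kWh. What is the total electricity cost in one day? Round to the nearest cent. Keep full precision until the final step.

$1.46

dehumidifier: 589 W × 5.71 h = 3,363 Wh = 3.363 kWh
LED light strip: 11.33 W × 6 h = 68 Wh = 0.06798 kWh
washing machine: 540.7 W × 14.2 h = 7,678 Wh = 7.678 kWh
3D printer: 139.6 W × 1.65 h = 230 Wh = 0.2303 kWh
Total energy = 3.363 + 0.06798 + 7.678 + 0.2303 = 11.34 kWh
Cost = 11.34 kWh × $0.129 = $1.46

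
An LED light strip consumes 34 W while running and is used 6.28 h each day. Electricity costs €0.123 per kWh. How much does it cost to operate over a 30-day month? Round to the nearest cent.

Energy = 34 W × 6.28 h/day × 30 days = 6,406 Wh = 6.406 kWh
Cost = 6.406 kWh × €0.123/kWh = €0.79

€0.79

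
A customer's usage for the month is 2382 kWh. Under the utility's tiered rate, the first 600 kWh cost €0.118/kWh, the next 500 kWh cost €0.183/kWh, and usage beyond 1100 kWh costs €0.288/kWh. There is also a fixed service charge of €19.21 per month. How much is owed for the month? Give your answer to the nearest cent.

€550.73

First 600 kWh × €0.118 = €70.80
Next 500 kWh × €0.183 = €91.50
Remaining 1282 kWh × €0.288 = €369.22
Energy charge = €531.52; + service €19.21 = €550.73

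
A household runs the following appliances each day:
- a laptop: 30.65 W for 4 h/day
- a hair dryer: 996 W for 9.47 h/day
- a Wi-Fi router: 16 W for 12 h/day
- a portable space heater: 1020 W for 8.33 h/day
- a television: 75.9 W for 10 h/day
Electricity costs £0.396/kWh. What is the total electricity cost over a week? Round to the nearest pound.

laptop: 30.65 W × 4 h × 7 d = 858 Wh = 0.8582 kWh
hair dryer: 996 W × 9.47 h × 7 d = 66,025 Wh = 66.02 kWh
Wi-Fi router: 16 W × 12 h × 7 d = 1,344 Wh = 1.344 kWh
portable space heater: 1020 W × 8.33 h × 7 d = 59,476 Wh = 59.48 kWh
television: 75.9 W × 10 h × 7 d = 5,313 Wh = 5.313 kWh
Total energy = 0.8582 + 66.02 + 1.344 + 59.48 + 5.313 = 133 kWh
Cost = 133 kWh × £0.396 = £52.67 ≈ £53

£53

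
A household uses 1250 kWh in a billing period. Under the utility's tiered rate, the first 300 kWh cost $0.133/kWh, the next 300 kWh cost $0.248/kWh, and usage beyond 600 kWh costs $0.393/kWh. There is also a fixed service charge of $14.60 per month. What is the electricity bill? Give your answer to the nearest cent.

$384.35

First 300 kWh × $0.133 = $39.90
Next 300 kWh × $0.248 = $74.40
Remaining 650 kWh × $0.393 = $255.45
Energy charge = $369.75; + service $14.60 = $384.35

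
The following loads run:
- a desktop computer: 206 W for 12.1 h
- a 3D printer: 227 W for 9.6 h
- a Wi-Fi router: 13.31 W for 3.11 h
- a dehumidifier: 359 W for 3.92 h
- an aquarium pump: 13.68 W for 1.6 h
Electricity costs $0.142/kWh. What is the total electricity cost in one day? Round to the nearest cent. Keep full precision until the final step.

$0.87

desktop computer: 206 W × 12.1 h = 2,493 Wh = 2.493 kWh
3D printer: 227 W × 9.6 h = 2,179 Wh = 2.179 kWh
Wi-Fi router: 13.31 W × 3.11 h = 41 Wh = 0.04139 kWh
dehumidifier: 359 W × 3.92 h = 1,407 Wh = 1.407 kWh
aquarium pump: 13.68 W × 1.6 h = 22 Wh = 0.02189 kWh
Total energy = 2.493 + 2.179 + 0.04139 + 1.407 + 0.02189 = 6.142 kWh
Cost = 6.142 kWh × $0.142 = $0.87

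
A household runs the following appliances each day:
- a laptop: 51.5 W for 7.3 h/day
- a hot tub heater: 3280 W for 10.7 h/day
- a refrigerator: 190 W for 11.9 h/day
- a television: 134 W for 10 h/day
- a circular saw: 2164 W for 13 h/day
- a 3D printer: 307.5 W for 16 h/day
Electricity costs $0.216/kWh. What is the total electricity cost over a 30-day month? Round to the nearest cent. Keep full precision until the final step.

laptop: 51.5 W × 7.3 h × 30 d = 11,278 Wh = 11.28 kWh
hot tub heater: 3280 W × 10.7 h × 30 d = 1,052,880 Wh = 1,053 kWh
refrigerator: 190 W × 11.9 h × 30 d = 67,830 Wh = 67.83 kWh
television: 134 W × 10 h × 30 d = 40,200 Wh = 40.2 kWh
circular saw: 2164 W × 13 h × 30 d = 843,960 Wh = 844 kWh
3D printer: 307.5 W × 16 h × 30 d = 147,600 Wh = 147.6 kWh
Total energy = 11.28 + 1,053 + 67.83 + 40.2 + 844 + 147.6 = 2,164 kWh
Cost = 2,164 kWh × $0.216 = $467.37

$467.37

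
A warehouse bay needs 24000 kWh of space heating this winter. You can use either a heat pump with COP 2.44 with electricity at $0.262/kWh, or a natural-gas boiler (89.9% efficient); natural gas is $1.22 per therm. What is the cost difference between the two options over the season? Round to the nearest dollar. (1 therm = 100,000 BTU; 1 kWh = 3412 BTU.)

Heat load = 24000 kWh × 3412 = 81,888,000 BTU
Gas: input = 81,888,000 / 0.899 = 91,087,875 BTU = 910.9 therm → 910.9 × $1.22 = $1,111.27
Heat pump: 81,888,000 BTU / 3412 = 24,000 kWh heat; / 2.44 = 9,836 kWh in → × $0.262 = $2,577.05
Difference = |$1,111.27 − $2,577.05| = $1,465.78 ≈ $1466

$1466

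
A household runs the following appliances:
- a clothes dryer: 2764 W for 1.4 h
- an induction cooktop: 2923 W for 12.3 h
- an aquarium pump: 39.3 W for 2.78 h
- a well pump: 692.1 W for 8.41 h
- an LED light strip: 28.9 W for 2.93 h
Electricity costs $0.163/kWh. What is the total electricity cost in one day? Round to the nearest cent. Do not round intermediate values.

$7.47

clothes dryer: 2764 W × 1.4 h = 3,870 Wh = 3.87 kWh
induction cooktop: 2923 W × 12.3 h = 35,953 Wh = 35.95 kWh
aquarium pump: 39.3 W × 2.78 h = 109 Wh = 0.1093 kWh
well pump: 692.1 W × 8.41 h = 5,821 Wh = 5.821 kWh
LED light strip: 28.9 W × 2.93 h = 85 Wh = 0.08468 kWh
Total energy = 3.87 + 35.95 + 0.1093 + 5.821 + 0.08468 = 45.84 kWh
Cost = 45.84 kWh × $0.163 = $7.47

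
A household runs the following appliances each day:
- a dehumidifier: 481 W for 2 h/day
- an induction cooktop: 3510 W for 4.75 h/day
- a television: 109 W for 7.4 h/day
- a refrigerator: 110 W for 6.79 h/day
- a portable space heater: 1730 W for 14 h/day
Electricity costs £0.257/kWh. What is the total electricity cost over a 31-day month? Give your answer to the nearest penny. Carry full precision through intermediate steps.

£345.83

dehumidifier: 481 W × 2 h × 31 d = 29,822 Wh = 29.82 kWh
induction cooktop: 3510 W × 4.75 h × 31 d = 516,848 Wh = 516.8 kWh
television: 109 W × 7.4 h × 31 d = 25,005 Wh = 25 kWh
refrigerator: 110 W × 6.79 h × 31 d = 23,154 Wh = 23.15 kWh
portable space heater: 1730 W × 14 h × 31 d = 750,820 Wh = 750.8 kWh
Total energy = 29.82 + 516.8 + 25 + 23.15 + 750.8 = 1,346 kWh
Cost = 1,346 kWh × £0.257 = £345.83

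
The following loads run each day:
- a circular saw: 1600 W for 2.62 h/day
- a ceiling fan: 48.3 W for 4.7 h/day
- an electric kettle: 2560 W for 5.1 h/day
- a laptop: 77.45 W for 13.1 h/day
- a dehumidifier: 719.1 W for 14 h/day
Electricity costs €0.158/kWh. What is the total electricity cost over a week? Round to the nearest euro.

circular saw: 1600 W × 2.62 h × 7 d = 29,344 Wh = 29.34 kWh
ceiling fan: 48.3 W × 4.7 h × 7 d = 1,589 Wh = 1.589 kWh
electric kettle: 2560 W × 5.1 h × 7 d = 91,392 Wh = 91.39 kWh
laptop: 77.45 W × 13.1 h × 7 d = 7,102 Wh = 7.102 kWh
dehumidifier: 719.1 W × 14 h × 7 d = 70,472 Wh = 70.47 kWh
Total energy = 29.34 + 1.589 + 91.39 + 7.102 + 70.47 = 199.9 kWh
Cost = 199.9 kWh × €0.158 = €31.58 ≈ €32

€32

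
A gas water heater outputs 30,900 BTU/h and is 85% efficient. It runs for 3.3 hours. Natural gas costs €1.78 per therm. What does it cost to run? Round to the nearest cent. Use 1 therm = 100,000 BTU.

€2.14

Heat delivered = 30,900 BTU/h × 3.3 h = 101,970 BTU
Gas input = 101,970 / 0.85 = 119,965 BTU
= 119,965 / 100,000 = 1.2 therm
Cost = 1.2 × €1.78/therm = €2.14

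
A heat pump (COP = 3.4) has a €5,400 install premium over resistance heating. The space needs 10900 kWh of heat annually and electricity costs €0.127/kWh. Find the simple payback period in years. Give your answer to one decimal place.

Resistance: 10900 kWh × €0.127 = €1,384.30/yr
Heat pump: 10900 / 3.4 = 3206 kWh in → × €0.127 = €407.15/yr
Annual savings = €977.15
Payback = €5,400 / €977.15 = 5.53 years

5.5 years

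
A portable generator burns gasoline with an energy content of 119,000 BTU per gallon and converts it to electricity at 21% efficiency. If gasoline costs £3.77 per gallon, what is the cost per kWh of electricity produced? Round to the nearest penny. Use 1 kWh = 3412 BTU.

Electrical output per gallon = 119,000 BTU × 0.21 / 3412 BTU/kWh = 7.324 kWh
Cost per kWh = £3.77 / 7.324 kWh = £0.515

£0.51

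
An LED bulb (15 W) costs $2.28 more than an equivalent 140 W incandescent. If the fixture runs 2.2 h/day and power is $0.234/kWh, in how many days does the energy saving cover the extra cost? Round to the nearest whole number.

35 days

Power saved = 140 − 15 = 125 W
Daily energy saved = 125 W × 2.2 h = 275 Wh = 0.275 kWh
Daily savings = 0.275 × $0.234 = $0.0644
Payback = $2.28 / $0.0644 per day = 35.43 days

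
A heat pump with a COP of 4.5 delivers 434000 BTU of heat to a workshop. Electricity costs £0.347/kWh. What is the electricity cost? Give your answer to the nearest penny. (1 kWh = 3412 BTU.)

Heat delivered = 434,000 BTU / 3412 = 127.2 kWh
Electrical input = 127.2 kWh / 4.5 = 28.27 kWh
Cost = 28.27 × £0.347/kWh = £9.81

£9.81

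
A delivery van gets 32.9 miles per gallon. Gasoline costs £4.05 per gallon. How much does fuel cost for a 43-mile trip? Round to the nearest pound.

Fuel = 43 mi / 32.9 mpg = 1.307 gal
Cost = 1.307 gal × £4.05/gal = £5.29 ≈ £5

£5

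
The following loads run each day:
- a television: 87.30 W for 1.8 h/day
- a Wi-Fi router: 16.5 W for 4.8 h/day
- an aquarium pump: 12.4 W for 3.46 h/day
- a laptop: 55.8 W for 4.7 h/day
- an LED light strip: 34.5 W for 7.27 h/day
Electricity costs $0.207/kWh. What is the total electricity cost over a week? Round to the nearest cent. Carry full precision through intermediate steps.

$1.15

television: 87.30 W × 1.8 h × 7 d = 1,100 Wh = 1.1 kWh
Wi-Fi router: 16.5 W × 4.8 h × 7 d = 554 Wh = 0.5544 kWh
aquarium pump: 12.4 W × 3.46 h × 7 d = 300 Wh = 0.3003 kWh
laptop: 55.8 W × 4.7 h × 7 d = 1,836 Wh = 1.836 kWh
LED light strip: 34.5 W × 7.27 h × 7 d = 1,756 Wh = 1.756 kWh
Total energy = 1.1 + 0.5544 + 0.3003 + 1.836 + 1.756 = 5.546 kWh
Cost = 5.546 kWh × $0.207 = $1.15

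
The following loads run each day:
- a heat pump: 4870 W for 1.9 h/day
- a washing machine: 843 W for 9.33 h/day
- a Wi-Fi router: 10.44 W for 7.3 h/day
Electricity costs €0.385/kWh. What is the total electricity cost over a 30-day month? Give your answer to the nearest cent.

€198.60

heat pump: 4870 W × 1.9 h × 30 d = 277,590 Wh = 277.6 kWh
washing machine: 843 W × 9.33 h × 30 d = 235,956 Wh = 236 kWh
Wi-Fi router: 10.44 W × 7.3 h × 30 d = 2,286 Wh = 2.286 kWh
Total energy = 277.6 + 236 + 2.286 = 515.8 kWh
Cost = 515.8 kWh × €0.385 = €198.60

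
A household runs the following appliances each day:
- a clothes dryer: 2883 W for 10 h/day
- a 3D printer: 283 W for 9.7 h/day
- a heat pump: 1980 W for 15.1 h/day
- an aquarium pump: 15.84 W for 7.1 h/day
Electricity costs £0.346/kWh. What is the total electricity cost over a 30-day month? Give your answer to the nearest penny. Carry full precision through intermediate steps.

£639.26

clothes dryer: 2883 W × 10 h × 30 d = 864,900 Wh = 864.9 kWh
3D printer: 283 W × 9.7 h × 30 d = 82,353 Wh = 82.35 kWh
heat pump: 1980 W × 15.1 h × 30 d = 896,940 Wh = 896.9 kWh
aquarium pump: 15.84 W × 7.1 h × 30 d = 3,374 Wh = 3.374 kWh
Total energy = 864.9 + 82.35 + 896.9 + 3.374 = 1,848 kWh
Cost = 1,848 kWh × £0.346 = £639.26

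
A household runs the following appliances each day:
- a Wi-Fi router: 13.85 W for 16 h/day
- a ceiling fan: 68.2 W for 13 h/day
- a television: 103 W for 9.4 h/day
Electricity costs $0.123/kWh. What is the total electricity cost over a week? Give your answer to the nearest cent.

$1.79

Wi-Fi router: 13.85 W × 16 h × 7 d = 1,551 Wh = 1.551 kWh
ceiling fan: 68.2 W × 13 h × 7 d = 6,206 Wh = 6.206 kWh
television: 103 W × 9.4 h × 7 d = 6,777 Wh = 6.777 kWh
Total energy = 1.551 + 6.206 + 6.777 = 14.53 kWh
Cost = 14.53 kWh × $0.123 = $1.79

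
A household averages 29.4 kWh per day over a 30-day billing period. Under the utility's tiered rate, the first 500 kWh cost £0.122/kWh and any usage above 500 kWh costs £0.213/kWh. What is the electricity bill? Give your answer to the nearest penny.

Usage = 29.4 kWh/day × 30 days = 882 kWh
First 500 kWh × £0.122 = £61.00
Remaining 382 kWh × £0.213 = £81.37
Total = £142.37

£142.37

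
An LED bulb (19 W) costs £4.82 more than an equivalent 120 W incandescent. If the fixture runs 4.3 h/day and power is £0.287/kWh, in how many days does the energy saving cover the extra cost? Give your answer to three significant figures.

38.7 days

Power saved = 120 − 19 = 101 W
Daily energy saved = 101 W × 4.3 h = 434.3 Wh = 0.4343 kWh
Daily savings = 0.4343 × £0.287 = £0.1246
Payback = £4.82 / £0.1246 per day = 38.67 days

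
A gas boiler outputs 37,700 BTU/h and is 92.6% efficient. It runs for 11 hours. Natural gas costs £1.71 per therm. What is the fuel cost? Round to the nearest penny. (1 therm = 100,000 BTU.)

Heat delivered = 37,700 BTU/h × 11 h = 414,700 BTU
Gas input = 414,700 / 0.926 = 447,840 BTU
= 447,840 / 100,000 = 4.478 therm
Cost = 4.478 × £1.71/therm = £7.66

£7.66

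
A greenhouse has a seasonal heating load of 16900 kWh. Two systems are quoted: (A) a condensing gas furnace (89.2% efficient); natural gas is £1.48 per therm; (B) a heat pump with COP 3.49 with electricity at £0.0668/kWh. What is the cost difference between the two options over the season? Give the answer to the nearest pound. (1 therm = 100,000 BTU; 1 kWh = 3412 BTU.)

Heat load = 16900 kWh × 3412 = 57,662,800 BTU
Gas: input = 57,662,800 / 0.892 = 64,644,395 BTU = 646.4 therm → 646.4 × £1.48 = £956.74
Heat pump: 57,662,800 BTU / 3412 = 16,900 kWh heat; / 3.49 = 4,842 kWh in → × £0.0668 = £323.47
Difference = |£956.74 − £323.47| = £633.26 ≈ £633

£633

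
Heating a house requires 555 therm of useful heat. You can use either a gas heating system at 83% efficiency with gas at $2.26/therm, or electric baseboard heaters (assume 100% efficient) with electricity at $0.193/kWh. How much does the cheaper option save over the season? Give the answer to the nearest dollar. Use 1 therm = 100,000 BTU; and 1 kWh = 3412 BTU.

$1628

Heat load = 555 therm × 100,000 = 55,500,000 BTU
Gas: input = 55,500,000 / 0.83 = 66,867,470 BTU = 668.7 therm → 668.7 × $2.26 = $1,511.20
Electric: 55,500,000 BTU / 3412 = 16,270 kWh → × $0.193 = $3,139.36
Difference = |$1,511.20 − $3,139.36| = $1,628.16 ≈ $1628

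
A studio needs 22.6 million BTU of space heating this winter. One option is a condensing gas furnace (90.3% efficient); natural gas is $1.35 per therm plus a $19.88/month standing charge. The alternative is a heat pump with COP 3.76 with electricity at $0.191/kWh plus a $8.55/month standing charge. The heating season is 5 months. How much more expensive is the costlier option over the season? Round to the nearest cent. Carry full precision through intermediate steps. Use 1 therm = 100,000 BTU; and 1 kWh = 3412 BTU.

Heat load = 22.6 × 10⁶ BTU = 22,600,000 BTU
Gas: input = 22,600,000 / 0.903 = 25,027,685 BTU = 250.3 therm → 250.3 × $1.35 = $337.87; + 5 × $19.88 standing = $437.27
Heat pump: 22,600,000 BTU / 3412 = 6,624 kWh heat; / 3.76 = 1,762 kWh in → × $0.191 = $336.47; + 5 × $8.55 standing = $379.22
Difference = |$437.27 − $379.22| = $58.05

$58.05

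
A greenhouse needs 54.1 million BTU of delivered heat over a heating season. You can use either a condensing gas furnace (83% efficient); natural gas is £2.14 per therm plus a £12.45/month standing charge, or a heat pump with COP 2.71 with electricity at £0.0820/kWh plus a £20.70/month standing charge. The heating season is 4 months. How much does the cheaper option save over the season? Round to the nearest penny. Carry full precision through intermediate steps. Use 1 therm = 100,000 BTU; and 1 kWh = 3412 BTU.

£882.10

Heat load = 54.1 × 10⁶ BTU = 54,100,000 BTU
Gas: input = 54,100,000 / 0.83 = 65,180,723 BTU = 651.8 therm → 651.8 × £2.14 = £1,394.87; + 4 × £12.45 standing = £1,444.67
Heat pump: 54,100,000 BTU / 3412 = 15,860 kWh heat; / 2.71 = 5,851 kWh in → × £0.0820 = £479.77; + 4 × £20.70 standing = £562.57
Difference = |£1,444.67 − £562.57| = £882.10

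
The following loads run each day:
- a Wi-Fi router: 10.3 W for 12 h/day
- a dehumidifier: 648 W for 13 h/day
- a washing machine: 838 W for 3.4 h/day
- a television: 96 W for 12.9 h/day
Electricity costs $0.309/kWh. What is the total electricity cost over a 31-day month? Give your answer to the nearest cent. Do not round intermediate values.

Wi-Fi router: 10.3 W × 12 h × 31 d = 3,832 Wh = 3.832 kWh
dehumidifier: 648 W × 13 h × 31 d = 261,144 Wh = 261.1 kWh
washing machine: 838 W × 3.4 h × 31 d = 88,325 Wh = 88.33 kWh
television: 96 W × 12.9 h × 31 d = 38,390 Wh = 38.39 kWh
Total energy = 3.832 + 261.1 + 88.33 + 38.39 = 391.7 kWh
Cost = 391.7 kWh × $0.309 = $121.03

$121.03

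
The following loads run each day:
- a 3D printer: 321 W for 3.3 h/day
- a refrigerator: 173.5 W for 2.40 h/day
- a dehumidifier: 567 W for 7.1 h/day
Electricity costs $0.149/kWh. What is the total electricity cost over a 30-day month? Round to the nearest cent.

$24.59

3D printer: 321 W × 3.3 h × 30 d = 31,779 Wh = 31.78 kWh
refrigerator: 173.5 W × 2.40 h × 30 d = 12,492 Wh = 12.49 kWh
dehumidifier: 567 W × 7.1 h × 30 d = 120,771 Wh = 120.8 kWh
Total energy = 31.78 + 12.49 + 120.8 = 165 kWh
Cost = 165 kWh × $0.149 = $24.59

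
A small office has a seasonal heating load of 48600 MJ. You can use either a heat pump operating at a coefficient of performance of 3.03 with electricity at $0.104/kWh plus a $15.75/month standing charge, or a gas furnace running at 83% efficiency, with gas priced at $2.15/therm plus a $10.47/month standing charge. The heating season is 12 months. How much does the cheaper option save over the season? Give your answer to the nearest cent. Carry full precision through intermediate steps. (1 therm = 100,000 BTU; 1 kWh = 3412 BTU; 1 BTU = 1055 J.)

Heat load = 48600 MJ = 48,600,000,000 J / 1055 = 46,066,351 BTU
Gas: input = 46,066,351 / 0.830 = 55,501,627 BTU = 555 therm → 555 × $2.15 = $1,193.28; + 12 × $10.47 standing = $1,318.92
Heat pump: 46,066,351 BTU / 3412 = 13,500 kWh heat; / 3.03 = 4,456 kWh in → × $0.104 = $463.41; + 12 × $15.75 standing = $652.41
Difference = |$1,318.92 − $652.41| = $666.51

$666.51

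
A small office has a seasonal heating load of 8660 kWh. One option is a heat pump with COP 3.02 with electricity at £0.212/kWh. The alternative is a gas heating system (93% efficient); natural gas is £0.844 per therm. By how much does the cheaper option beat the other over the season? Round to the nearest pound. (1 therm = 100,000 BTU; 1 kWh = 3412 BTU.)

Heat load = 8660 kWh × 3412 = 29,547,920 BTU
Gas: input = 29,547,920 / 0.93 = 31,771,957 BTU = 317.7 therm → 317.7 × £0.844 = £268.16
Heat pump: 29,547,920 BTU / 3412 = 8,660 kWh heat; / 3.02 = 2,868 kWh in → × £0.212 = £607.92
Difference = |£268.16 − £607.92| = £339.77 ≈ £340

£340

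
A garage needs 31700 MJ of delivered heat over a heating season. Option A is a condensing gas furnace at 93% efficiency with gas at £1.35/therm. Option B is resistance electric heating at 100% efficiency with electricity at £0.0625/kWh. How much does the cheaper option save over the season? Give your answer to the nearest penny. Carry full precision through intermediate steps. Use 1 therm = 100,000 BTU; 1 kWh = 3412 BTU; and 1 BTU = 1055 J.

£114.23

Heat load = 31700 MJ = 31,700,000,000 J / 1055 = 30,047,393 BTU
Gas: input = 30,047,393 / 0.93 = 32,309,025 BTU = 323.1 therm → 323.1 × £1.35 = £436.17
Electric: 30,047,393 BTU / 3412 = 8,806 kWh → × £0.0625 = £550.40
Difference = |£436.17 − £550.40| = £114.23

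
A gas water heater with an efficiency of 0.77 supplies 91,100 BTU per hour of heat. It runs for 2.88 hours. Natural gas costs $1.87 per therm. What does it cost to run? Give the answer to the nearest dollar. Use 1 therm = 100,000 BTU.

Heat delivered = 91,100 BTU/h × 2.88 h = 262,368 BTU
Gas input = 262,368 / 0.77 = 340,738 BTU
= 340,738 / 100,000 = 3.407 therm
Cost = 3.407 × $1.87/therm = $6.37 ≈ $6

$6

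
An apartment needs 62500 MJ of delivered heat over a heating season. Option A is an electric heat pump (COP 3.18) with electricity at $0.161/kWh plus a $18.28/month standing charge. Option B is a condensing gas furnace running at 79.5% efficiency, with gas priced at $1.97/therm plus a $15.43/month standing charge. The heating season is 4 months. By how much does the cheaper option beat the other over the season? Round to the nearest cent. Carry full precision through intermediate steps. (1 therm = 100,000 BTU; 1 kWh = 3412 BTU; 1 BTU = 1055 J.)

Heat load = 62500 MJ = 62,500,000,000 J / 1055 = 59,241,706 BTU
Gas: input = 59,241,706 / 0.795 = 74,517,869 BTU = 745.2 therm → 745.2 × $1.97 = $1,468.00; + 4 × $15.43 standing = $1,529.72
Heat pump: 59,241,706 BTU / 3412 = 17,360 kWh heat; / 3.18 = 5,460 kWh in → × $0.161 = $879.06; + 4 × $18.28 standing = $952.18
Difference = |$1,529.72 − $952.18| = $577.54

$577.54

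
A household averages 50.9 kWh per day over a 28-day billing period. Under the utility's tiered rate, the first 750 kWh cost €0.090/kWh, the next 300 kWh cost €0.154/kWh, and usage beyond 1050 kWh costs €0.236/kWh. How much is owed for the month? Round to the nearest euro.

Usage = 50.9 kWh/day × 28 days = 1425.2 kWh
First 750 kWh × €0.090 = €67.50
Next 300 kWh × €0.154 = €46.20
Remaining 375.2 kWh × €0.236 = €88.55
Total = €202.25 ≈ €202

€202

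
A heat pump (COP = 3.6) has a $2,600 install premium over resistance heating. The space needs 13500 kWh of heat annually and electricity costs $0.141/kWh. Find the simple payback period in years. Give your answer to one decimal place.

Resistance: 13500 kWh × $0.141 = $1,903.50/yr
Heat pump: 13500 / 3.6 = 3750 kWh in → × $0.141 = $528.75/yr
Annual savings = $1,374.75
Payback = $2,600 / $1,374.75 = 1.89 years

1.9 years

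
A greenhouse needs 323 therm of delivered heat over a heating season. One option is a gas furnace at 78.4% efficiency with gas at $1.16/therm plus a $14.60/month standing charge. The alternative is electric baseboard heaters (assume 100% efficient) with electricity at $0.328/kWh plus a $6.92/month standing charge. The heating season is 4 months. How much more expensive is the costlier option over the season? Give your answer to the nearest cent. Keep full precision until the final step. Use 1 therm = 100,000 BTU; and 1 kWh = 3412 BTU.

$2596.41

Heat load = 323 therm × 100,000 = 32,300,000 BTU
Gas: input = 32,300,000 / 0.784 = 41,198,980 BTU = 412 therm → 412 × $1.16 = $477.91; + 4 × $14.60 standing = $536.31
Electric: 32,300,000 BTU / 3412 = 9,467 kWh → × $0.328 = $3,105.04; + 4 × $6.92 standing = $3,132.72
Difference = |$536.31 − $3,132.72| = $2,596.41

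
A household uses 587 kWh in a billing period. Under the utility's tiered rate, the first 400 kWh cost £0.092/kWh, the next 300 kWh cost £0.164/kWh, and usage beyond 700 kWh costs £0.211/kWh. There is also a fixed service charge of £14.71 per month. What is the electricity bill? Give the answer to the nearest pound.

First 400 kWh × £0.092 = £36.80
Next 187 kWh × £0.164 = £30.67
Remaining tier: 0 kWh (not reached)
Energy charge = £67.47; + service £14.71 = £82.18 ≈ £82

£82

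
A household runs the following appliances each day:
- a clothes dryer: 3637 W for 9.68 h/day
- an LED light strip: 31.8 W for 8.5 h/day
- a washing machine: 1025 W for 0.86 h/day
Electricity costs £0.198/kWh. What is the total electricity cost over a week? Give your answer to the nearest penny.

clothes dryer: 3637 W × 9.68 h × 7 d = 246,443 Wh = 246.4 kWh
LED light strip: 31.8 W × 8.5 h × 7 d = 1,892 Wh = 1.892 kWh
washing machine: 1025 W × 0.86 h × 7 d = 6,170 Wh = 6.17 kWh
Total energy = 246.4 + 1.892 + 6.17 = 254.5 kWh
Cost = 254.5 kWh × £0.198 = £50.39

£50.39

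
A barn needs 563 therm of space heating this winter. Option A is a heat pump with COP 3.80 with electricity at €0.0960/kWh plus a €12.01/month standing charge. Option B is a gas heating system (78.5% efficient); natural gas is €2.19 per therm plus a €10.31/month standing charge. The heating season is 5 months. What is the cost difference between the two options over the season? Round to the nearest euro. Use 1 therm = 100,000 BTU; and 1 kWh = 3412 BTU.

Heat load = 563 therm × 100,000 = 56,300,000 BTU
Gas: input = 56,300,000 / 0.785 = 71,719,745 BTU = 717.2 therm → 717.2 × €2.19 = €1,570.66; + 5 × €10.31 standing = €1,622.21
Heat pump: 56,300,000 BTU / 3412 = 16,500 kWh heat; / 3.80 = 4,342 kWh in → × €0.0960 = €416.86; + 5 × €12.01 standing = €476.91
Difference = |€1,622.21 − €476.91| = €1,145.31 ≈ €1145

€1145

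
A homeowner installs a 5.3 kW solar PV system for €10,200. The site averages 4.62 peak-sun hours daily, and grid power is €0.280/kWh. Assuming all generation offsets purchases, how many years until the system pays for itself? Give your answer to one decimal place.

4.1 years

Daily generation = 5.3 kW × 4.62 h = 24.49 kWh
Annual generation = 24.49 × 365 = 8937.4 kWh
Annual savings = 8937.4 × €0.280 = €2,502.47
Payback = €10,200 / €2,502.47 = 4.08 years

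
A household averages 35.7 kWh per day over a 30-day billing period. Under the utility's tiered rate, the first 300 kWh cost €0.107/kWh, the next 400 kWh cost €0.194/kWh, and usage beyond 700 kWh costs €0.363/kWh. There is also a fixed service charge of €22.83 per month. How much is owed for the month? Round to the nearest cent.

Usage = 35.7 kWh/day × 30 days = 1071 kWh
First 300 kWh × €0.107 = €32.10
Next 400 kWh × €0.194 = €77.60
Remaining 371 kWh × €0.363 = €134.67
Energy charge = €244.37; + service €22.83 = €267.20

€267.20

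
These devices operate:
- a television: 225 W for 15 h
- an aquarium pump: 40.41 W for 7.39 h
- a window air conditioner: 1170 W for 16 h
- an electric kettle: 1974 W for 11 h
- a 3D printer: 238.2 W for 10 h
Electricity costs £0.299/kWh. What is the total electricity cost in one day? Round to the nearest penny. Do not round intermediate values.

television: 225 W × 15 h = 3,375 Wh = 3.375 kWh
aquarium pump: 40.41 W × 7.39 h = 299 Wh = 0.2986 kWh
window air conditioner: 1170 W × 16 h = 18,720 Wh = 18.72 kWh
electric kettle: 1974 W × 11 h = 21,714 Wh = 21.71 kWh
3D printer: 238.2 W × 10 h = 2,382 Wh = 2.382 kWh
Total energy = 3.375 + 0.2986 + 18.72 + 21.71 + 2.382 = 46.49 kWh
Cost = 46.49 kWh × £0.299 = £13.90

£13.90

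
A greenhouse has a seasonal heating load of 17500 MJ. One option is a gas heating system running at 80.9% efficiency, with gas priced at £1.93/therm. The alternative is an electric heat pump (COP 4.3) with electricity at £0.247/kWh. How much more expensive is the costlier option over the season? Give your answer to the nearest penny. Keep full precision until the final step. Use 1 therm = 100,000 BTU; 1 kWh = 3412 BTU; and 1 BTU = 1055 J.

£116.47

Heat load = 17500 MJ = 17,500,000,000 J / 1055 = 16,587,678 BTU
Gas: input = 16,587,678 / 0.809 = 20,503,928 BTU = 205 therm → 205 × £1.93 = £395.73
Heat pump: 16,587,678 BTU / 3412 = 4,862 kWh heat; / 4.3 = 1,131 kWh in → × £0.247 = £279.26
Difference = |£395.73 − £279.26| = £116.47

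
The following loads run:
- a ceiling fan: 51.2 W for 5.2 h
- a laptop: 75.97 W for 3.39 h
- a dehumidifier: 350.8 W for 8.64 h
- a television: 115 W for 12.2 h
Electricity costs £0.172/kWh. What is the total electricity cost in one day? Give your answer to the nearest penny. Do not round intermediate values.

£0.85

ceiling fan: 51.2 W × 5.2 h = 266 Wh = 0.2662 kWh
laptop: 75.97 W × 3.39 h = 258 Wh = 0.2575 kWh
dehumidifier: 350.8 W × 8.64 h = 3,031 Wh = 3.031 kWh
television: 115 W × 12.2 h = 1,403 Wh = 1.403 kWh
Total energy = 0.2662 + 0.2575 + 3.031 + 1.403 = 4.958 kWh
Cost = 4.958 kWh × £0.172 = £0.85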